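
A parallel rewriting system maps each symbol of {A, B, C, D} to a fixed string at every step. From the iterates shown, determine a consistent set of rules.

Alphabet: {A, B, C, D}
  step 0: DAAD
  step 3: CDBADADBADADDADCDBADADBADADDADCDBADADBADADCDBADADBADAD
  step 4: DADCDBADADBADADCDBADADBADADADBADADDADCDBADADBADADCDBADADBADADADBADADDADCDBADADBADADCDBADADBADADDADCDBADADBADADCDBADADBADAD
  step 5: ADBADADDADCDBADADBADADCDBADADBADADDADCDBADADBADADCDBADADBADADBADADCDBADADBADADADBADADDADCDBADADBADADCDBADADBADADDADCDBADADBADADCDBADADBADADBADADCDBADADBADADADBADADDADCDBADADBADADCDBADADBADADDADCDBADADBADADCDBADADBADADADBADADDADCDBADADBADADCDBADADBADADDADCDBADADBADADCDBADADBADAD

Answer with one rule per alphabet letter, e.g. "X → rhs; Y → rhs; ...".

A->BAD, B->CD, C->D, D->AD

  step 4 ⇒ step 5: DADCDBADADBADADCDBADADBADADADBADADDADCDBADADBADADCDBADADBADADADBADADDADCDBADADBADADCDBADADBADADDADCDBADADBADADCDBADADBADAD ⇒ AD·BAD·AD·D·AD·CD·BAD·AD·BAD·AD·CD·BAD·AD·BAD·AD·D·AD·CD·BAD·AD·BAD·AD·CD·BAD·AD·BAD·AD·BAD·AD·CD·BAD·AD·BAD·AD·AD·BAD·AD·D·AD·CD·BAD·AD·BAD·AD·CD·BAD·AD·BAD·AD·D·AD·CD·BAD·AD·BAD·AD·CD·BAD·AD·BAD·AD·BAD·AD·CD·BAD·AD·BAD·AD·AD·BAD·AD·D·AD·CD·BAD·AD·BAD·AD·CD·BAD·AD·BAD·AD·D·AD·CD·BAD·AD·BAD·AD·CD·BAD·AD·BAD·AD·AD·BAD·AD·D·AD·CD·BAD·AD·BAD·AD·CD·BAD·AD·BAD·AD·D·AD·CD·BAD·AD·BAD·AD·CD·BAD·AD·BAD·AD
    A ↦ BAD
    B ↦ CD
    C ↦ D
    D ↦ AD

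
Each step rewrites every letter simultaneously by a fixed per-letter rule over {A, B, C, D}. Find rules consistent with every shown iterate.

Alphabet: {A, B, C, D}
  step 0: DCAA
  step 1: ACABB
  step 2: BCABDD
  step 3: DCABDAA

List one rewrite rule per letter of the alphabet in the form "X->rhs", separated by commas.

A->B, B->D, C->CA, D->A

  step 2 ⇒ step 3: BCABDD ⇒ D·CA·B·D·A·A
    A ↦ B
    B ↦ D
    C ↦ CA
    D ↦ A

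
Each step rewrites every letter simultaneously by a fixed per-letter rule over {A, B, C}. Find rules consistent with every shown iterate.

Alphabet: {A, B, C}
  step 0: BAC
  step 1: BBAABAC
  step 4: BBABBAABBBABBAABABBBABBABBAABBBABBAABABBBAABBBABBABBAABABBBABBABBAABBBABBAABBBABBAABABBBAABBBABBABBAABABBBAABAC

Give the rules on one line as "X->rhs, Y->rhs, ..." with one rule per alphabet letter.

A->AB, B->BBA, C->AC

  step 0 ⇒ step 1: BAC ⇒ BBA·AB·AC
    A ↦ AB
    B ↦ BBA
    C ↦ AC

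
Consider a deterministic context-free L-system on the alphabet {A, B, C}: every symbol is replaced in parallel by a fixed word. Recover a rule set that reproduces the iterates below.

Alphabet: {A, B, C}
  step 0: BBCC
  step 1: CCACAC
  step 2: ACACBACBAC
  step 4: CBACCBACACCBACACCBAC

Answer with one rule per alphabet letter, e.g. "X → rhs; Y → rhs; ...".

A->B, B->C, C->AC

  step 1 ⇒ step 2: CCACAC ⇒ AC·AC·B·AC·B·AC
    A ↦ B
    C ↦ AC
  step 0 ⇒ step 1: BBCC ⇒ C·C·AC·AC
    B ↦ C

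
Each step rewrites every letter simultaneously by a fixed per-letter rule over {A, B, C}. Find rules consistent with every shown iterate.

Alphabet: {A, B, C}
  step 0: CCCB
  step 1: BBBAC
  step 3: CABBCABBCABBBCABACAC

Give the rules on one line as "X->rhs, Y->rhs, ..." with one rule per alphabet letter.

A->CAB, B->AC, C->B

  step 0 ⇒ step 1: CCCB ⇒ B·B·B·AC
    B ↦ AC
    C ↦ B
    A ↦ CAB  (constrained at step 1)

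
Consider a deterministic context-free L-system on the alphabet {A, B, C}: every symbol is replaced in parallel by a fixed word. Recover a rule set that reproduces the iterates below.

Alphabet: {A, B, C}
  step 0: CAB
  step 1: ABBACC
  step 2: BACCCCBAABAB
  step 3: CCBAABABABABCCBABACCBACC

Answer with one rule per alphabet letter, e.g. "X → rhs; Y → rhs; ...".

A->BA, B->CC, C->AB

  step 2 ⇒ step 3: BACCCCBAABAB ⇒ CC·BA·AB·AB·AB·AB·CC·BA·BA·CC·BA·CC
    A ↦ BA
    B ↦ CC
    C ↦ AB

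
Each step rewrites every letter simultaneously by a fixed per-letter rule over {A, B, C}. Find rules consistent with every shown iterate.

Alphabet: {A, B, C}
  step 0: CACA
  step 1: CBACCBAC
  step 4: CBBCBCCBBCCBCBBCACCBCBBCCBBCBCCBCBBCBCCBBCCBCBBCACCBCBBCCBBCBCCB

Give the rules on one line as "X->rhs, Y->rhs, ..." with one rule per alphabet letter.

A->AC, B->BC, C->CB

  step 0 ⇒ step 1: CACA ⇒ CB·AC·CB·AC
    A ↦ AC
    C ↦ CB
    B ↦ BC  (constrained at step 1)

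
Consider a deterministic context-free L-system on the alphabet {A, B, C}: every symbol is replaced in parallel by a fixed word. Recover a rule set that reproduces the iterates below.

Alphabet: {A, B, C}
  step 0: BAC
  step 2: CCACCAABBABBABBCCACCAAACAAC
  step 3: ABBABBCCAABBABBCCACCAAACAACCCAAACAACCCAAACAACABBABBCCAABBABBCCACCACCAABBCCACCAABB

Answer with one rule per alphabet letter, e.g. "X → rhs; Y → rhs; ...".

A->CCA, B->AAC, C->ABB

  step 2 ⇒ step 3: CCACCAABBABBABBCCACCAAACAAC ⇒ ABB·ABB·CCA·ABB·ABB·CCA·CCA·AAC·AAC·CCA·AAC·AAC·CCA·AAC·AAC·ABB·ABB·CCA·ABB·ABB·CCA·CCA·CCA·ABB·CCA·CCA·ABB
    A ↦ CCA
    B ↦ AAC
    C ↦ ABB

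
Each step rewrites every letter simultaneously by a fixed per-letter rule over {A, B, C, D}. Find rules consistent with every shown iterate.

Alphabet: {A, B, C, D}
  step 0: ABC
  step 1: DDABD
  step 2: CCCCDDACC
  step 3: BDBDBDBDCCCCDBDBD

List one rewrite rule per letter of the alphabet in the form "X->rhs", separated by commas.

  step 2 ⇒ step 3: CCCCDDACC ⇒ BD·BD·BD·BD·CC·CC·D·BD·BD
    A ↦ D
    C ↦ BD
    D ↦ CC
  step 0 ⇒ step 1: ABC ⇒ D·DA·BD
    B ↦ DA

A->D, B->DA, C->BD, D->CC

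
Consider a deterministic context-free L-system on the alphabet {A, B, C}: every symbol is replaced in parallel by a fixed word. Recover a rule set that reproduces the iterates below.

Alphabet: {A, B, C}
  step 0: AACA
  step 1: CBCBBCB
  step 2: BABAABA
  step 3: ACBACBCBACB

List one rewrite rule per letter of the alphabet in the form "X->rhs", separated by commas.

A->CB, B->A, C->B

  step 2 ⇒ step 3: BABAABA ⇒ A·CB·A·CB·CB·A·CB
    A ↦ CB
    B ↦ A
  step 0 ⇒ step 1: AACA ⇒ CB·CB·B·CB
    C ↦ B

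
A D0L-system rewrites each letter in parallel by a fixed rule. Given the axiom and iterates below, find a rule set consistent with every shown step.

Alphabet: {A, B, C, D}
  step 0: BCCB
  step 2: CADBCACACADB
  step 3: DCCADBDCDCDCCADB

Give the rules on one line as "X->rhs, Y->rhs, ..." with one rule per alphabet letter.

A->C, B->DB, C->D, D->CA

  step 2 ⇒ step 3: CADBCACACADB ⇒ D·C·CA·DB·D·C·D·C·D·C·CA·DB
    A ↦ C
    B ↦ DB
    C ↦ D
    D ↦ CA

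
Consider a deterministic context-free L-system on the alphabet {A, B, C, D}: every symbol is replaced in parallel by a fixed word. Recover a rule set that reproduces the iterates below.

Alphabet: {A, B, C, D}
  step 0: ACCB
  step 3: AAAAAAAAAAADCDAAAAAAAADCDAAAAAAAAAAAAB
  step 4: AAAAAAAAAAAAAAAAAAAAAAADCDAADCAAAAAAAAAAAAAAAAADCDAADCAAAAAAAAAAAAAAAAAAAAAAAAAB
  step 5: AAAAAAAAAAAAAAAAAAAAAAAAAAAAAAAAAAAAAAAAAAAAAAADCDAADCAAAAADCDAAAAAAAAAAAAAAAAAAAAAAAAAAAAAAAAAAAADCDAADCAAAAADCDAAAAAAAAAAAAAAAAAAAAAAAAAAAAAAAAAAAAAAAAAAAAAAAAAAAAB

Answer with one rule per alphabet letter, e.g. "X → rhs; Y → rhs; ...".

A->AA, B->AB, C->DA, D->ADC

  step 4 ⇒ step 5: AAAAAAAAAAAAAAAAAAAAAAADCDAADCAAAAAAAAAAAAAAAAADCDAADCAAAAAAAAAAAAAAAAAAAAAAAAAB ⇒ AA·AA·AA·AA·AA·AA·AA·AA·AA·AA·AA·AA·AA·AA·AA·AA·AA·AA·AA·AA·AA·AA·AA·ADC·DA·ADC·AA·AA·ADC·DA·AA·AA·AA·AA·AA·AA·AA·AA·AA·AA·AA·AA·AA·AA·AA·AA·AA·ADC·DA·ADC·AA·AA·ADC·DA·AA·AA·AA·AA·AA·AA·AA·AA·AA·AA·AA·AA·AA·AA·AA·AA·AA·AA·AA·AA·AA·AA·AA·AA·AA·AB
    A ↦ AA
    B ↦ AB
    C ↦ DA
    D ↦ ADC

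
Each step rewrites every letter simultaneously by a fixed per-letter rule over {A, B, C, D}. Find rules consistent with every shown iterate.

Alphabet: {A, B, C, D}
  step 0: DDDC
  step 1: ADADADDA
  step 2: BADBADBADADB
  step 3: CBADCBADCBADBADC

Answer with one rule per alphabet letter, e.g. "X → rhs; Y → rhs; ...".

  step 2 ⇒ step 3: BADBADBADADB ⇒ C·B·AD·C·B·AD·C·B·AD·B·AD·C
    A ↦ B
    B ↦ C
    D ↦ AD
  step 0 ⇒ step 1: DDDC ⇒ AD·AD·AD·DA
    C ↦ DA

A->B, B->C, C->DA, D->AD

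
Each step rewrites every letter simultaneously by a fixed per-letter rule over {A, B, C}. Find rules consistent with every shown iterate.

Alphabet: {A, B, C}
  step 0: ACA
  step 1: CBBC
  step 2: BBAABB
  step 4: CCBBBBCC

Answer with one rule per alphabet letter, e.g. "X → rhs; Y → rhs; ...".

  step 1 ⇒ step 2: CBBC ⇒ BB·A·A·BB
    B ↦ A
    C ↦ BB
  step 0 ⇒ step 1: ACA ⇒ C·BB·C
    A ↦ C

A->C, B->A, C->BB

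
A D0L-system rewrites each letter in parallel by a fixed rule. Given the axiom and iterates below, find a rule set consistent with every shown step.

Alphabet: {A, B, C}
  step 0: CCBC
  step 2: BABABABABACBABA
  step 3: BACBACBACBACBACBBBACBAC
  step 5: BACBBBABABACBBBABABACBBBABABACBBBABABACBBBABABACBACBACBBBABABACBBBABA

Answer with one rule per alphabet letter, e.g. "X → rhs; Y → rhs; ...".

A->C, B->BA, C->BB

  step 2 ⇒ step 3: BABABABABACBABA ⇒ BA·C·BA·C·BA·C·BA·C·BA·C·BB·BA·C·BA·C
    A ↦ C
    B ↦ BA
    C ↦ BB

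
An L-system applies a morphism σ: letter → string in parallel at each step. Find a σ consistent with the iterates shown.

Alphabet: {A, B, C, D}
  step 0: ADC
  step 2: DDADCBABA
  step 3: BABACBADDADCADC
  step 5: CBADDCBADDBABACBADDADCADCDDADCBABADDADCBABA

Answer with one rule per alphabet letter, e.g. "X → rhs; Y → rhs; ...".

A->C, B->AD, C->DD, D->BA

  step 2 ⇒ step 3: DDADCBABA ⇒ BA·BA·C·BA·DD·AD·C·AD·C
    A ↦ C
    B ↦ AD
    C ↦ DD
    D ↦ BA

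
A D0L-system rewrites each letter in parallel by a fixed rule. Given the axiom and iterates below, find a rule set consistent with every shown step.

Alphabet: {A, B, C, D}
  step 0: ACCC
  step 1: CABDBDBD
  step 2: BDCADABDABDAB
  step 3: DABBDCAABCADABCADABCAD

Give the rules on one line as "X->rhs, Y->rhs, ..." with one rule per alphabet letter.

  step 2 ⇒ step 3: BDCADABDABDAB ⇒ D·AB·BD·CA·AB·CA·D·AB·CA·D·AB·CA·D
    A ↦ CA
    B ↦ D
    C ↦ BD
    D ↦ AB

A->CA, B->D, C->BD, D->AB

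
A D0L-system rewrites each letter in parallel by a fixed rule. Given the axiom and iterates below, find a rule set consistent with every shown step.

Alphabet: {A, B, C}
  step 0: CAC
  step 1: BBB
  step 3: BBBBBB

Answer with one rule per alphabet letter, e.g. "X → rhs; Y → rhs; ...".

A->B, B->AC, C->B

  step 0 ⇒ step 1: CAC ⇒ B·B·B
    A ↦ B
    C ↦ B
    B ↦ AC  (constrained at step 1)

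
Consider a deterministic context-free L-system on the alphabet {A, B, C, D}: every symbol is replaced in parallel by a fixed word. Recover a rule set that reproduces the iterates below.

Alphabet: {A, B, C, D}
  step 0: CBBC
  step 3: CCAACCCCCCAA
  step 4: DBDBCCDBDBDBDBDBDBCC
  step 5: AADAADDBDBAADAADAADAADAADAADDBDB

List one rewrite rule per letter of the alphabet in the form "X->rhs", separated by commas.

  step 4 ⇒ step 5: DBDBCCDBDBDBDBDBDBCC ⇒ AA·D·AA·D·DB·DB·AA·D·AA·D·AA·D·AA·D·AA·D·AA·D·DB·DB
    B ↦ D
    C ↦ DB
    D ↦ AA
  step 3 ⇒ step 4: CCAACCCCCCAA ⇒ DB·DB·C·C·DB·DB·DB·DB·DB·DB·C·C
    A ↦ C

A->C, B->D, C->DB, D->AA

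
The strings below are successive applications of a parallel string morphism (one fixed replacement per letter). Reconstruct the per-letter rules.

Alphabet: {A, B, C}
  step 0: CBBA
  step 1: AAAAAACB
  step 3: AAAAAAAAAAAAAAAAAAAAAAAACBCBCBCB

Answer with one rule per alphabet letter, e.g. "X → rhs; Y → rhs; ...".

  step 0 ⇒ step 1: CBBA ⇒ AA·AA·AA·CB
    A ↦ CB
    B ↦ AA
    C ↦ AA

A->CB, B->AA, C->AA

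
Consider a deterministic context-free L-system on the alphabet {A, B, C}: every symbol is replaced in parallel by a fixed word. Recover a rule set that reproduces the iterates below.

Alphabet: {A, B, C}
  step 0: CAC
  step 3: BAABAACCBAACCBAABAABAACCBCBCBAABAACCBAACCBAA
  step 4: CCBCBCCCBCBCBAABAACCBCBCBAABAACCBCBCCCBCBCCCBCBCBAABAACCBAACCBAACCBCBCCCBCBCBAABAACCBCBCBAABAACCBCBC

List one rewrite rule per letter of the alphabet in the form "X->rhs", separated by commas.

  step 3 ⇒ step 4: BAABAACCBAACCBAABAABAACCBCBCBAABAACCBAACCBAA ⇒ CC·BC·BC·CC·BC·BC·BAA·BAA·CC·BC·BC·BAA·BAA·CC·BC·BC·CC·BC·BC·CC·BC·BC·BAA·BAA·CC·BAA·CC·BAA·CC·BC·BC·CC·BC·BC·BAA·BAA·CC·BC·BC·BAA·BAA·CC·BC·BC
    A ↦ BC
    B ↦ CC
    C ↦ BAA

A->BC, B->CC, C->BAA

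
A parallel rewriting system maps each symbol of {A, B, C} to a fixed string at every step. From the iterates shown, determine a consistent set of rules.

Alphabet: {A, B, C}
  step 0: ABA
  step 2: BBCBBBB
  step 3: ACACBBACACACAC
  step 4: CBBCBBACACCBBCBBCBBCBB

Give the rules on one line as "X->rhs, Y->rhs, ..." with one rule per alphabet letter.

  step 3 ⇒ step 4: ACACBBACACACAC ⇒ C·BB·C·BB·AC·AC·C·BB·C·BB·C·BB·C·BB
    A ↦ C
    B ↦ AC
    C ↦ BB

A->C, B->AC, C->BB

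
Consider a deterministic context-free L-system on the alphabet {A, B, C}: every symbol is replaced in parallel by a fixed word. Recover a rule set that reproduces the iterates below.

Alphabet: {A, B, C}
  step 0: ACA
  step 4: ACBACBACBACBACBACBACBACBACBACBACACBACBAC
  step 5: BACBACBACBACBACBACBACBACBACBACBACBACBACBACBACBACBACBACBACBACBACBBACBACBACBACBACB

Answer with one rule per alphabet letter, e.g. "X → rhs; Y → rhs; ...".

A->B, B->AC, C->ACB

  step 4 ⇒ step 5: ACBACBACBACBACBACBACBACBACBACBACACBACBAC ⇒ B·ACB·AC·B·ACB·AC·B·ACB·AC·B·ACB·AC·B·ACB·AC·B·ACB·AC·B·ACB·AC·B·ACB·AC·B·ACB·AC·B·ACB·AC·B·ACB·B·ACB·AC·B·ACB·AC·B·ACB
    A ↦ B
    B ↦ AC
    C ↦ ACB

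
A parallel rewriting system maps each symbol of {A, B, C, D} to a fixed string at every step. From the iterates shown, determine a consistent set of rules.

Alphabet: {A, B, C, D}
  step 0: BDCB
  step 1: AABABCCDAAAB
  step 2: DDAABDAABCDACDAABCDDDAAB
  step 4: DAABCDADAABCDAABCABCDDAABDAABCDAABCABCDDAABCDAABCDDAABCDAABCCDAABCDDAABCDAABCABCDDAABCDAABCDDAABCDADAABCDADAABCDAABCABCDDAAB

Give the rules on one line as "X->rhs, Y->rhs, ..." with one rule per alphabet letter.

  step 1 ⇒ step 2: AABABCCDAAAB ⇒ D·D·AAB·D·AAB·CDA·CDA·ABC·D·D·D·AAB
    A ↦ D
    B ↦ AAB
    C ↦ CDA
    D ↦ ABC

A->D, B->AAB, C->CDA, D->ABC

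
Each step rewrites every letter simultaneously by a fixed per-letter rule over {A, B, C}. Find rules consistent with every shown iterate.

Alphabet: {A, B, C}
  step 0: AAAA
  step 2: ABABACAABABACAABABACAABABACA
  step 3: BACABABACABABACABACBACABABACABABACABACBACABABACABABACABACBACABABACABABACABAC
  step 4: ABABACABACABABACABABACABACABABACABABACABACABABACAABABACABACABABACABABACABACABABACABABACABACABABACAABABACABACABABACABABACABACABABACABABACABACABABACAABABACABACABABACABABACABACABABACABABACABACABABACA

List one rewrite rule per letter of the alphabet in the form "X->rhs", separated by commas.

  step 3 ⇒ step 4: BACABABACABABACABACBACABABACABABACABACBACABABACABABACABACBACABABACABABACABAC ⇒ ABA·BAC·A·BAC·ABA·BAC·ABA·BAC·A·BAC·ABA·BAC·ABA·BAC·A·BAC·ABA·BAC·A·ABA·BAC·A·BAC·ABA·BAC·ABA·BAC·A·BAC·ABA·BAC·ABA·BAC·A·BAC·ABA·BAC·A·ABA·BAC·A·BAC·ABA·BAC·ABA·BAC·A·BAC·ABA·BAC·ABA·BAC·A·BAC·ABA·BAC·A·ABA·BAC·A·BAC·ABA·BAC·ABA·BAC·A·BAC·ABA·BAC·ABA·BAC·A·BAC·ABA·BAC·A
    A ↦ BAC
    B ↦ ABA
    C ↦ A

A->BAC, B->ABA, C->A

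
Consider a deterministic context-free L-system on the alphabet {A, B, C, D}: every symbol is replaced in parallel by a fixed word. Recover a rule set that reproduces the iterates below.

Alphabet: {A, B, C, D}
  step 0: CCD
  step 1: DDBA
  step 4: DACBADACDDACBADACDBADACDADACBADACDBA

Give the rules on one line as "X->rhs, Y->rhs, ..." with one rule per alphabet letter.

  step 0 ⇒ step 1: CCD ⇒ D·D·BA
    C ↦ D
    D ↦ BA
    A ↦ DAC  (constrained at step 1)
    B ↦ A  (constrained at step 1)

A->DAC, B->A, C->D, D->BA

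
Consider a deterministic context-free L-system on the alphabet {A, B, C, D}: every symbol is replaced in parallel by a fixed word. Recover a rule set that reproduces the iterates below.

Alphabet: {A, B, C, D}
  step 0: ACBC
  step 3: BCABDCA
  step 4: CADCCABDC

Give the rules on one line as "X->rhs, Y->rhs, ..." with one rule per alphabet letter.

A->C, B->CA, C->D, D->B

  step 3 ⇒ step 4: BCABDCA ⇒ CA·D·C·CA·B·D·C
    A ↦ C
    B ↦ CA
    C ↦ D
    D ↦ B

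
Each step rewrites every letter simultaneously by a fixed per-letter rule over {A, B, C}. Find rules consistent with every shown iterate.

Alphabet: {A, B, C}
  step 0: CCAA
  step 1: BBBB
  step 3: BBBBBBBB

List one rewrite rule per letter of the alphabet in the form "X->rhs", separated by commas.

A->B, B->AC, C->B

  step 0 ⇒ step 1: CCAA ⇒ B·B·B·B
    A ↦ B
    C ↦ B
    B ↦ AC  (constrained at step 1)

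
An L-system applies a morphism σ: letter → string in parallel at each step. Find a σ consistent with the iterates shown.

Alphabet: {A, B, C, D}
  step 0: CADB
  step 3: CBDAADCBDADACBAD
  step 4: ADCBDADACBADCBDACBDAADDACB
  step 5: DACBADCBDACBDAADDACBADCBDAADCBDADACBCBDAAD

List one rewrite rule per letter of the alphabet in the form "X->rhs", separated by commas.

A->DA, B->D, C->A, D->CB

  step 4 ⇒ step 5: ADCBDADACBADCBDACBDAADDACB ⇒ DA·CB·A·D·CB·DA·CB·DA·A·D·DA·CB·A·D·CB·DA·A·D·CB·DA·DA·CB·CB·DA·A·D
    A ↦ DA
    B ↦ D
    C ↦ A
    D ↦ CB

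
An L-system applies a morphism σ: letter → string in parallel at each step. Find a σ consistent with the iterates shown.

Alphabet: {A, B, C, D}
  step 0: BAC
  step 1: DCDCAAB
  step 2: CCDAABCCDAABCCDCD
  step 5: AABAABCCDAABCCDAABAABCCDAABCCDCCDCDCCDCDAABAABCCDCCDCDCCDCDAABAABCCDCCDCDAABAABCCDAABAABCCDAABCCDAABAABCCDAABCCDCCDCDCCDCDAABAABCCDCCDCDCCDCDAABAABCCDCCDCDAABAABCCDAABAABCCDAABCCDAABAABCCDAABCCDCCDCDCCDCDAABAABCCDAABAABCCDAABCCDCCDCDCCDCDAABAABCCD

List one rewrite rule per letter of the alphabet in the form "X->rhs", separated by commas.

  step 1 ⇒ step 2: DCDCAAB ⇒ CCD·AAB·CCD·AAB·C·C·DCD
    A ↦ C
    B ↦ DCD
    C ↦ AAB
    D ↦ CCD

A->C, B->DCD, C->AAB, D->CCD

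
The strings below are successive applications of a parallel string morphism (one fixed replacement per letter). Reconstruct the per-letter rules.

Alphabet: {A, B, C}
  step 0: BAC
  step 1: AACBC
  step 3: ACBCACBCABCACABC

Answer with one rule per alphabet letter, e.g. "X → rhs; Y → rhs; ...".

  step 0 ⇒ step 1: BAC ⇒ A·AC·BC
    A ↦ AC
    B ↦ A
    C ↦ BC

A->AC, B->A, C->BC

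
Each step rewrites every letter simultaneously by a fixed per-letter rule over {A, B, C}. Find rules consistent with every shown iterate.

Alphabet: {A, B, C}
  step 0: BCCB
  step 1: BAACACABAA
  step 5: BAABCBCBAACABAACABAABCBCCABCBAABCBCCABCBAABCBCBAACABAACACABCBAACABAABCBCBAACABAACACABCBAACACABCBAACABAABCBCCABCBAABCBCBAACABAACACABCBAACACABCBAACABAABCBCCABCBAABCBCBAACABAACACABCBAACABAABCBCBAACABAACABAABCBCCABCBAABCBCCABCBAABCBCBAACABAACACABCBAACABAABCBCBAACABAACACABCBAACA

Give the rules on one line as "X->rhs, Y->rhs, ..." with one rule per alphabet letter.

A->BC, B->BAA, C->CA

  step 0 ⇒ step 1: BCCB ⇒ BAA·CA·CA·BAA
    B ↦ BAA
    C ↦ CA
    A ↦ BC  (constrained at step 1)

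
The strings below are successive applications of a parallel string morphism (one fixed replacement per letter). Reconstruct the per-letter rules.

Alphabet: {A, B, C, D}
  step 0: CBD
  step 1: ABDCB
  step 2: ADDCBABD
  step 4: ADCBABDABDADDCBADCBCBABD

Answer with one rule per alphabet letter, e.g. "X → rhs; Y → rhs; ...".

A->AD, B->D, C->AB, D->CB

  step 1 ⇒ step 2: ABDCB ⇒ AD·D·CB·AB·D
    A ↦ AD
    B ↦ D
    C ↦ AB
    D ↦ CB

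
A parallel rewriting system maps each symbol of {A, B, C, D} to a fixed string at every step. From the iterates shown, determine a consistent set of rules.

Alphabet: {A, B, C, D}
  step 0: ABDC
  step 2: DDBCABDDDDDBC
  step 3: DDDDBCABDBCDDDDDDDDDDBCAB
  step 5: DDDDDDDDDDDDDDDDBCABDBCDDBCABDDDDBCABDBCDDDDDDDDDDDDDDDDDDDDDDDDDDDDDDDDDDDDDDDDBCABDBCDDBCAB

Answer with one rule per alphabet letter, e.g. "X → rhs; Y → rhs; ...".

A->D, B->BC, C->AB, D->DD

  step 2 ⇒ step 3: DDBCABDDDDDBC ⇒ DD·DD·BC·AB·D·BC·DD·DD·DD·DD·DD·BC·AB
    A ↦ D
    B ↦ BC
    C ↦ AB
    D ↦ DD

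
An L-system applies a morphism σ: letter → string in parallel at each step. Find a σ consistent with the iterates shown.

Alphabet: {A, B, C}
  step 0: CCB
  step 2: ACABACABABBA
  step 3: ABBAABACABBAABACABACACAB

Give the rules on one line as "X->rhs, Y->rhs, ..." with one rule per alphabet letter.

  step 2 ⇒ step 3: ACABACABABBA ⇒ AB·BA·AB·AC·AB·BA·AB·AC·AB·AC·AC·AB
    A ↦ AB
    B ↦ AC
    C ↦ BA

A->AB, B->AC, C->BA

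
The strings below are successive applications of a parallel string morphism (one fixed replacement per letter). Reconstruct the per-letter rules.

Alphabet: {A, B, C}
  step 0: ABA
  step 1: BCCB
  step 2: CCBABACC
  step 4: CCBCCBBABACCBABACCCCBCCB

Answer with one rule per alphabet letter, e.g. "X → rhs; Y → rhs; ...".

A->B, B->CC, C->BA

  step 1 ⇒ step 2: BCCB ⇒ CC·BA·BA·CC
    B ↦ CC
    C ↦ BA
  step 0 ⇒ step 1: ABA ⇒ B·CC·B
    A ↦ B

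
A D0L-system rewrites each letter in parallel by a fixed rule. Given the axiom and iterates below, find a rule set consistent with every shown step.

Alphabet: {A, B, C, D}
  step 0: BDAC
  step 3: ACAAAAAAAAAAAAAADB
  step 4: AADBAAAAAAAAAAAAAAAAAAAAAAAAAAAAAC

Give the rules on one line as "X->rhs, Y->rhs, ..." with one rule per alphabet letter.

  step 3 ⇒ step 4: ACAAAAAAAAAAAAAADB ⇒ AA·DB·AA·AA·AA·AA·AA·AA·AA·AA·AA·AA·AA·AA·AA·AA·A·C
    A ↦ AA
    B ↦ C
    C ↦ DB
    D ↦ A

A->AA, B->C, C->DB, D->A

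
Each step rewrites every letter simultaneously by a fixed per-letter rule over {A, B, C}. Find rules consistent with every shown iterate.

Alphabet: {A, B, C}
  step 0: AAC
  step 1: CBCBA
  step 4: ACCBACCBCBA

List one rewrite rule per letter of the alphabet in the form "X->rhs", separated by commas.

  step 0 ⇒ step 1: AAC ⇒ CB·CB·A
    A ↦ CB
    C ↦ A
    B ↦ C  (constrained at step 1)

A->CB, B->C, C->A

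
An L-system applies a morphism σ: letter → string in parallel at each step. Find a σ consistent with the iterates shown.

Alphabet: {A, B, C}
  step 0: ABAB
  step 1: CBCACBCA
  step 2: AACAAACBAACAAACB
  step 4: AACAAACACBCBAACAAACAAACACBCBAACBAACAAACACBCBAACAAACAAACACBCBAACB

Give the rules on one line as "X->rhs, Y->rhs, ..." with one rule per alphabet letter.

  step 1 ⇒ step 2: CBCACBCA ⇒ AA·CA·AA·CB·AA·CA·AA·CB
    A ↦ CB
    B ↦ CA
    C ↦ AA

A->CB, B->CA, C->AA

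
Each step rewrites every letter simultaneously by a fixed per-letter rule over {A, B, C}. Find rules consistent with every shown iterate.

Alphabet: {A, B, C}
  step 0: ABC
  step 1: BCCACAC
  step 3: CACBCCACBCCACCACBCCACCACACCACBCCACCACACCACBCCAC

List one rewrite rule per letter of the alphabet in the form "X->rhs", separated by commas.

A->BC, B->CA, C->CAC

  step 0 ⇒ step 1: ABC ⇒ BC·CA·CAC
    A ↦ BC
    B ↦ CA
    C ↦ CAC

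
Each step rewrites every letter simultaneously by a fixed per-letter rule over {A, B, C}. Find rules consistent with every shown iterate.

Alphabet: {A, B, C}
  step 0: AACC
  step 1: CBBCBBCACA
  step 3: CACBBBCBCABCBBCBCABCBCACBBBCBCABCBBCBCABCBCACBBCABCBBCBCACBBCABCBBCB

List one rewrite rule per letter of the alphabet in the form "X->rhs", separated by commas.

A->CBB, B->BCB, C->CA

  step 0 ⇒ step 1: AACC ⇒ CBB·CBB·CA·CA
    A ↦ CBB
    C ↦ CA
    B ↦ BCB  (constrained at step 1)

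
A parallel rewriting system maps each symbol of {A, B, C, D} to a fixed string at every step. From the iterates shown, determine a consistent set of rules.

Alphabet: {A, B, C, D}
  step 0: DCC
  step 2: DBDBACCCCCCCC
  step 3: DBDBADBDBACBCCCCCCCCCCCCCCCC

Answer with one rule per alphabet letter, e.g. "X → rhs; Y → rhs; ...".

  step 2 ⇒ step 3: DBDBACCCCCCCC ⇒ DB·DBA·DB·DBA·CB·CC·CC·CC·CC·CC·CC·CC·CC
    A ↦ CB
    B ↦ DBA
    C ↦ CC
    D ↦ DB

A->CB, B->DBA, C->CC, D->DB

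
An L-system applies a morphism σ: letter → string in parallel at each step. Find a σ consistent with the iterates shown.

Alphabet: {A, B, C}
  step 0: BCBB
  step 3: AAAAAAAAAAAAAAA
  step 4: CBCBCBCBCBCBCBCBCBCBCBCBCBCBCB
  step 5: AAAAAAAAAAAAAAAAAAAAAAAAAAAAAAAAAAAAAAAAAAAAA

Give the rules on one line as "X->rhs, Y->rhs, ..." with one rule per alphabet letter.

A->CB, B->A, C->AA

  step 4 ⇒ step 5: CBCBCBCBCBCBCBCBCBCBCBCBCBCBCB ⇒ AA·A·AA·A·AA·A·AA·A·AA·A·AA·A·AA·A·AA·A·AA·A·AA·A·AA·A·AA·A·AA·A·AA·A·AA·A
    B ↦ A
    C ↦ AA
  step 3 ⇒ step 4: AAAAAAAAAAAAAAA ⇒ CB·CB·CB·CB·CB·CB·CB·CB·CB·CB·CB·CB·CB·CB·CB
    A ↦ CB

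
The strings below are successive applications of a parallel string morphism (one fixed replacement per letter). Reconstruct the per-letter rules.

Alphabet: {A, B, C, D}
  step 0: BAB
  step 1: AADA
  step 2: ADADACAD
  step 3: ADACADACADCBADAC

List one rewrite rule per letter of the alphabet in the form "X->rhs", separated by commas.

  step 2 ⇒ step 3: ADADACAD ⇒ AD·AC·AD·AC·AD·CB·AD·AC
    A ↦ AD
    C ↦ CB
    D ↦ AC
  step 0 ⇒ step 1: BAB ⇒ A·AD·A
    B ↦ A

A->AD, B->A, C->CB, D->AC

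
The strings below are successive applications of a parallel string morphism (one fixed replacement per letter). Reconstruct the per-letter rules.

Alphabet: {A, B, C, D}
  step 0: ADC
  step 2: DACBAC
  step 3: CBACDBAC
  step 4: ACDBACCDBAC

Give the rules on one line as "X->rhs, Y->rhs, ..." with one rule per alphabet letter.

  step 3 ⇒ step 4: CBACDBAC ⇒ AC·D·B·AC·C·D·B·AC
    A ↦ B
    B ↦ D
    C ↦ AC
    D ↦ C

A->B, B->D, C->AC, D->C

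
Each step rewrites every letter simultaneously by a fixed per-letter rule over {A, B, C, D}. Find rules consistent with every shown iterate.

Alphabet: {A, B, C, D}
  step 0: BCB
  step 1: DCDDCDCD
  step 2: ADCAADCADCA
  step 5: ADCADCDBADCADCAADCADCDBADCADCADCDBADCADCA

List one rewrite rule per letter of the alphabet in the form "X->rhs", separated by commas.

A->B, B->DCD, C->DC, D->A

  step 1 ⇒ step 2: DCDDCDCD ⇒ A·DC·A·A·DC·A·DC·A
    C ↦ DC
    D ↦ A
    A ↦ B  (constrained at step 2)
  step 0 ⇒ step 1: BCB ⇒ DCD·DC·DCD
    B ↦ DCD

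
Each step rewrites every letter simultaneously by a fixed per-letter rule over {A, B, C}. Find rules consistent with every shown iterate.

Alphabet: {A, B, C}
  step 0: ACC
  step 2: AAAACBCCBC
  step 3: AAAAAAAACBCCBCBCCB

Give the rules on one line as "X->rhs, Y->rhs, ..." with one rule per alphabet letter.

  step 2 ⇒ step 3: AAAACBCCBC ⇒ AA·AA·AA·AA·CB·C·CB·CB·C·CB
    A ↦ AA
    B ↦ C
    C ↦ CB

A->AA, B->C, C->CB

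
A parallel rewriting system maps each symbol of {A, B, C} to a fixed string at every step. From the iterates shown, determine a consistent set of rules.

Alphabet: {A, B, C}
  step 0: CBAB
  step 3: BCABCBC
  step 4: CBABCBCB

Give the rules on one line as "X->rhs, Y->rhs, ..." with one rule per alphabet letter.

  step 3 ⇒ step 4: BCABCBC ⇒ C·B·AB·C·B·C·B
    A ↦ AB
    B ↦ C
    C ↦ B

A->AB, B->C, C->B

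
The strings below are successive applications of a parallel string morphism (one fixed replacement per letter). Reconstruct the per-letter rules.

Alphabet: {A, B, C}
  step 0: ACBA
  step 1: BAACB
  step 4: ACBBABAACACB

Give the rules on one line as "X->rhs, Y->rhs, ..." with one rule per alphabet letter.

A->B, B->AC, C->A

  step 0 ⇒ step 1: ACBA ⇒ B·A·AC·B
    A ↦ B
    B ↦ AC
    C ↦ A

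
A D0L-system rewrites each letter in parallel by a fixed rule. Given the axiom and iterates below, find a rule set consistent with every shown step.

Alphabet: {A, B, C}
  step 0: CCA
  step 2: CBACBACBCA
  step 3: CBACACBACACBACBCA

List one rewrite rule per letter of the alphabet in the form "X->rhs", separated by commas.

  step 2 ⇒ step 3: CBACBACBCA ⇒ CB·A·CA·CB·A·CA·CB·A·CB·CA
    A ↦ CA
    B ↦ A
    C ↦ CB

A->CA, B->A, C->CB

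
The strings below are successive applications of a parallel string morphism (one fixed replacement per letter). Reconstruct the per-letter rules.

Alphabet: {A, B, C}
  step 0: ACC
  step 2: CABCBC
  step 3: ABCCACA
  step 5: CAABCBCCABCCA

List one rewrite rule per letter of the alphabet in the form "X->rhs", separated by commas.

  step 2 ⇒ step 3: CABCBC ⇒ A·BC·C·A·C·A
    A ↦ BC
    B ↦ C
    C ↦ A

A->BC, B->C, C->A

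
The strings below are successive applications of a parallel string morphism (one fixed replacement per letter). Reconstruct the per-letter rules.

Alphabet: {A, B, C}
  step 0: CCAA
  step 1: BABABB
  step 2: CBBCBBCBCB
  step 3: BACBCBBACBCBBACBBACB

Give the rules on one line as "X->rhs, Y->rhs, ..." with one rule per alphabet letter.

A->B, B->CB, C->BA

  step 2 ⇒ step 3: CBBCBBCBCB ⇒ BA·CB·CB·BA·CB·CB·BA·CB·BA·CB
    B ↦ CB
    C ↦ BA
  step 0 ⇒ step 1: CCAA ⇒ BA·BA·B·B
    A ↦ B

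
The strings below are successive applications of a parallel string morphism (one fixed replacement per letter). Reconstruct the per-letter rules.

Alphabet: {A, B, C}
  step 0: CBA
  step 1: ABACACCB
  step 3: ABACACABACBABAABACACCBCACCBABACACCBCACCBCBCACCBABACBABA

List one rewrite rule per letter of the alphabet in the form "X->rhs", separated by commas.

  step 0 ⇒ step 1: CBA ⇒ ABA·CAC·CB
    A ↦ CB
    B ↦ CAC
    C ↦ ABA

A->CB, B->CAC, C->ABA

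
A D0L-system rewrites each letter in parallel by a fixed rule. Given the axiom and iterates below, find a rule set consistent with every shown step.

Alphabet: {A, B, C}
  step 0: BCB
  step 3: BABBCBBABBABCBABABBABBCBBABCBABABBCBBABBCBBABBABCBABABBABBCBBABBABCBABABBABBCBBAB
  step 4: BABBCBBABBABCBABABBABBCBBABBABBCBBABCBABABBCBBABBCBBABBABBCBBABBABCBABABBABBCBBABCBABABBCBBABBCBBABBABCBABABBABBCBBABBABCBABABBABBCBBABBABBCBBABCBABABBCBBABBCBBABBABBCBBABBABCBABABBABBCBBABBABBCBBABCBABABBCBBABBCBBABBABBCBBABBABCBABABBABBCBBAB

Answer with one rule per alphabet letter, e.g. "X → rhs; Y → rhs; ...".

  step 3 ⇒ step 4: BABBCBBABBABCBABABBABBCBBABCBABABBCBBABBCBBABBABCBABABBABBCBBABBABCBABABBABBCBBAB ⇒ BAB·BCB·BAB·BAB·CBA·BAB·BAB·BCB·BAB·BAB·BCB·BAB·CBA·BAB·BCB·BAB·BCB·BAB·BAB·BCB·BAB·BAB·CBA·BAB·BAB·BCB·BAB·CBA·BAB·BCB·BAB·BCB·BAB·BAB·CBA·BAB·BAB·BCB·BAB·BAB·CBA·BAB·BAB·BCB·BAB·BAB·BCB·BAB·CBA·BAB·BCB·BAB·BCB·BAB·BAB·BCB·BAB·BAB·CBA·BAB·BAB·BCB·BAB·BAB·BCB·BAB·CBA·BAB·BCB·BAB·BCB·BAB·BAB·BCB·BAB·BAB·CBA·BAB·BAB·BCB·BAB
    A ↦ BCB
    B ↦ BAB
    C ↦ CBA

A->BCB, B->BAB, C->CBA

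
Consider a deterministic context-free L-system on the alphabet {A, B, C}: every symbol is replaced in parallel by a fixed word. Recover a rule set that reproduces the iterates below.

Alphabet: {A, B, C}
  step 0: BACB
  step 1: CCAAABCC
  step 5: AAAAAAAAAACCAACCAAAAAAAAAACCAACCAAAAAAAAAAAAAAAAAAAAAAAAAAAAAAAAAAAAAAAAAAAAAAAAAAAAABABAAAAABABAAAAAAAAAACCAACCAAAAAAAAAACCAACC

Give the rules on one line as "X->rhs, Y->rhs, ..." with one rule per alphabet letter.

A->AA, B->CC, C->AB

  step 0 ⇒ step 1: BACB ⇒ CC·AA·AB·CC
    A ↦ AA
    B ↦ CC
    C ↦ AB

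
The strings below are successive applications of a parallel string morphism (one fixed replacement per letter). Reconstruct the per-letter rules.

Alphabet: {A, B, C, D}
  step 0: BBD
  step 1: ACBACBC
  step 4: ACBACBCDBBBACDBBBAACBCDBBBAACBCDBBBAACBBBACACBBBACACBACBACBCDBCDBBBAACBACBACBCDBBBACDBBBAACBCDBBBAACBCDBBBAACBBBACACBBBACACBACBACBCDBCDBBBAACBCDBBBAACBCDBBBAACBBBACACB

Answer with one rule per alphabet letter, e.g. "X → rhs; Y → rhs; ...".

A->CDB, B->ACB, C->BBA, D->C

  step 0 ⇒ step 1: BBD ⇒ ACB·ACB·C
    B ↦ ACB
    D ↦ C
    A ↦ CDB  (constrained at step 1)
    C ↦ BBA  (constrained at step 1)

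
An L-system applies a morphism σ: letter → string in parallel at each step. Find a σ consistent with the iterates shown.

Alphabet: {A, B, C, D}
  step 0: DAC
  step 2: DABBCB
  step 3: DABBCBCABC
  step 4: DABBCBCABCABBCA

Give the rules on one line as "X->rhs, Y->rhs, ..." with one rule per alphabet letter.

  step 3 ⇒ step 4: DABBCBCABC ⇒ DA·B·BC·BC·A·BC·A·B·BC·A
    A ↦ B
    B ↦ BC
    C ↦ A
    D ↦ DA

A->B, B->BC, C->A, D->DA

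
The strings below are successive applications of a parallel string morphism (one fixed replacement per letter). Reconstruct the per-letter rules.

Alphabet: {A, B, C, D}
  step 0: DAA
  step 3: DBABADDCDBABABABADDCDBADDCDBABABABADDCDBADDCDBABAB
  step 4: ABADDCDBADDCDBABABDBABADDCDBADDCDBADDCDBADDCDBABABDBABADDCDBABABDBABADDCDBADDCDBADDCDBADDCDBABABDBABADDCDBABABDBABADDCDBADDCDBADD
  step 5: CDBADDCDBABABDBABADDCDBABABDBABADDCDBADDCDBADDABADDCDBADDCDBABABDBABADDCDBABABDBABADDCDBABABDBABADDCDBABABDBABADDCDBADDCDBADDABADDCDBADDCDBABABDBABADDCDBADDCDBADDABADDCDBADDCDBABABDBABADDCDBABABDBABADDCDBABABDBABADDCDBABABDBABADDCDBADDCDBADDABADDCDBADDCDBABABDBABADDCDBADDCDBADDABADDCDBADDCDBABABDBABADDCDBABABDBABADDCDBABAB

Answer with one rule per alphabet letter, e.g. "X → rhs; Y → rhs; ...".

A->CDB, B->ADD, C->DB, D->AB

  step 4 ⇒ step 5: ABADDCDBADDCDBABABDBABADDCDBADDCDBADDCDBADDCDBABABDBABADDCDBABABDBABADDCDBADDCDBADDCDBADDCDBABABDBABADDCDBABABDBABADDCDBADDCDBADD ⇒ CDB·ADD·CDB·AB·AB·DB·AB·ADD·CDB·AB·AB·DB·AB·ADD·CDB·ADD·CDB·ADD·AB·ADD·CDB·ADD·CDB·AB·AB·DB·AB·ADD·CDB·AB·AB·DB·AB·ADD·CDB·AB·AB·DB·AB·ADD·CDB·AB·AB·DB·AB·ADD·CDB·ADD·CDB·ADD·AB·ADD·CDB·ADD·CDB·AB·AB·DB·AB·ADD·CDB·ADD·CDB·ADD·AB·ADD·CDB·ADD·CDB·AB·AB·DB·AB·ADD·CDB·AB·AB·DB·AB·ADD·CDB·AB·AB·DB·AB·ADD·CDB·AB·AB·DB·AB·ADD·CDB·ADD·CDB·ADD·AB·ADD·CDB·ADD·CDB·AB·AB·DB·AB·ADD·CDB·ADD·CDB·ADD·AB·ADD·CDB·ADD·CDB·AB·AB·DB·AB·ADD·CDB·AB·AB·DB·AB·ADD·CDB·AB·AB
    A ↦ CDB
    B ↦ ADD
    C ↦ DB
    D ↦ AB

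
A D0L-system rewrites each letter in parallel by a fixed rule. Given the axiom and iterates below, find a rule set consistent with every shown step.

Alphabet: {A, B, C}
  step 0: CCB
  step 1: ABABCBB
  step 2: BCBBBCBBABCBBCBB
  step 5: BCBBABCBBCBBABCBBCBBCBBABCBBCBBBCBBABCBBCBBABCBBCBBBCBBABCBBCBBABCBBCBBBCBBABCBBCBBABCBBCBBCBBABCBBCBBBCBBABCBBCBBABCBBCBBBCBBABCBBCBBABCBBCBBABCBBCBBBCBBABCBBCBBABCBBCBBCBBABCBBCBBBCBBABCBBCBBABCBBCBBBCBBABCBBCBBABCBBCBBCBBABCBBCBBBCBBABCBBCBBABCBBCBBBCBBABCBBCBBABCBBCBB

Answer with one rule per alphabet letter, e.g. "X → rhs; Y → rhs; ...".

A->B, B->CBB, C->AB

  step 1 ⇒ step 2: ABABCBB ⇒ B·CBB·B·CBB·AB·CBB·CBB
    A ↦ B
    B ↦ CBB
    C ↦ AB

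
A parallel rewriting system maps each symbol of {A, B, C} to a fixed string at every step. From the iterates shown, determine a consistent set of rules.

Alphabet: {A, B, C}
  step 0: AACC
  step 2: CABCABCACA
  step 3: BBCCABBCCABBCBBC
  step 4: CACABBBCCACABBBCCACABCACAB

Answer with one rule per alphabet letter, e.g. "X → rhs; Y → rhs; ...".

A->BC, B->CA, C->B

  step 3 ⇒ step 4: BBCCABBCCABBCBBC ⇒ CA·CA·B·B·BC·CA·CA·B·B·BC·CA·CA·B·CA·CA·B
    A ↦ BC
    B ↦ CA
    C ↦ B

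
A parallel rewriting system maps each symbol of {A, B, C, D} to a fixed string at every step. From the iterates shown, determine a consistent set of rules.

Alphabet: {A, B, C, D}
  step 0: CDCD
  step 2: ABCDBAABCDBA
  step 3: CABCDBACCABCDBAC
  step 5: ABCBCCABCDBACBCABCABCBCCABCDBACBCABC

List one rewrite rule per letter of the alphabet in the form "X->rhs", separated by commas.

  step 2 ⇒ step 3: ABCDBAABCDBA ⇒ C·A·BC·DB·A·C·C·A·BC·DB·A·C
    A ↦ C
    B ↦ A
    C ↦ BC
    D ↦ DB

A->C, B->A, C->BC, D->DB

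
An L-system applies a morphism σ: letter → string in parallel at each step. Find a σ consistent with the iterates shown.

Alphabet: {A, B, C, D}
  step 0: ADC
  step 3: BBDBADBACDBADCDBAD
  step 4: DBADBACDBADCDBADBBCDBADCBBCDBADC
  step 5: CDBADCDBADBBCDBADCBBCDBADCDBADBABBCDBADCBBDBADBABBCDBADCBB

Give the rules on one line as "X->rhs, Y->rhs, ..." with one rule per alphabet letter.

A->D, B->DBA, C->BB, D->C

  step 4 ⇒ step 5: DBADBACDBADCDBADBBCDBADCBBCDBADC ⇒ C·DBA·D·C·DBA·D·BB·C·DBA·D·C·BB·C·DBA·D·C·DBA·DBA·BB·C·DBA·D·C·BB·DBA·DBA·BB·C·DBA·D·C·BB
    A ↦ D
    B ↦ DBA
    C ↦ BB
    D ↦ C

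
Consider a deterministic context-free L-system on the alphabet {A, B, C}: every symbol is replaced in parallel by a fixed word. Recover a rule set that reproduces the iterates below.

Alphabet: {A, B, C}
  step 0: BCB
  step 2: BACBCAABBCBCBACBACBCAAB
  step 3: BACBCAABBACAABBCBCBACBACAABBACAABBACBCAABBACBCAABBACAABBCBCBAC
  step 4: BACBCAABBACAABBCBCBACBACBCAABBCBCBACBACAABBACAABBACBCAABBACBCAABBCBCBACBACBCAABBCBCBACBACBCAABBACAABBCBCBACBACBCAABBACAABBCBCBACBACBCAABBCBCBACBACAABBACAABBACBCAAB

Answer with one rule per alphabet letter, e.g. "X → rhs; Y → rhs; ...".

A->BC, B->BAC, C->AAB

  step 3 ⇒ step 4: BACBCAABBACAABBCBCBACBACAABBACAABBACBCAABBACBCAABBACAABBCBCBAC ⇒ BAC·BC·AAB·BAC·AAB·BC·BC·BAC·BAC·BC·AAB·BC·BC·BAC·BAC·AAB·BAC·AAB·BAC·BC·AAB·BAC·BC·AAB·BC·BC·BAC·BAC·BC·AAB·BC·BC·BAC·BAC·BC·AAB·BAC·AAB·BC·BC·BAC·BAC·BC·AAB·BAC·AAB·BC·BC·BAC·BAC·BC·AAB·BC·BC·BAC·BAC·AAB·BAC·AAB·BAC·BC·AAB
    A ↦ BC
    B ↦ BAC
    C ↦ AAB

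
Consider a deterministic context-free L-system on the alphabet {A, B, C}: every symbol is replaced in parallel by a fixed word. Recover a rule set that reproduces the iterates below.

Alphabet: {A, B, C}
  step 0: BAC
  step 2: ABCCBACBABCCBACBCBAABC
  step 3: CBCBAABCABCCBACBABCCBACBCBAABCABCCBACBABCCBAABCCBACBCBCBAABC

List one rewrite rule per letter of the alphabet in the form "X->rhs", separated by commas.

A->CB, B->CBA, C->ABC

  step 2 ⇒ step 3: ABCCBACBABCCBACBCBAABC ⇒ CB·CBA·ABC·ABC·CBA·CB·ABC·CBA·CB·CBA·ABC·ABC·CBA·CB·ABC·CBA·ABC·CBA·CB·CB·CBA·ABC
    A ↦ CB
    B ↦ CBA
    C ↦ ABC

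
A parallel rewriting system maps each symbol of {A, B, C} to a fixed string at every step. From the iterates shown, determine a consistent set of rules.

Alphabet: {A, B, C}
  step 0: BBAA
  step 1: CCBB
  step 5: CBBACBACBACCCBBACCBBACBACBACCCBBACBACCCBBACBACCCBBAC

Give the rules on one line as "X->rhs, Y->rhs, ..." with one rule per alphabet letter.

A->B, B->C, C->BAC

  step 0 ⇒ step 1: BBAA ⇒ C·C·B·B
    A ↦ B
    B ↦ C
    C ↦ BAC  (constrained at step 1)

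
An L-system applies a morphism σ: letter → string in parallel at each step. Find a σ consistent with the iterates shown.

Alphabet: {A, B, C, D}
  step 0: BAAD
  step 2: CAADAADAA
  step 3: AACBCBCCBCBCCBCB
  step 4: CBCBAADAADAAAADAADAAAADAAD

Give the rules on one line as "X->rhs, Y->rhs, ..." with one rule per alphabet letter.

A->CB, B->D, C->AA, D->C

  step 3 ⇒ step 4: AACBCBCCBCBCCBCB ⇒ CB·CB·AA·D·AA·D·AA·AA·D·AA·D·AA·AA·D·AA·D
    A ↦ CB
    B ↦ D
    C ↦ AA
  step 2 ⇒ step 3: CAADAADAA ⇒ AA·CB·CB·C·CB·CB·C·CB·CB
    D ↦ C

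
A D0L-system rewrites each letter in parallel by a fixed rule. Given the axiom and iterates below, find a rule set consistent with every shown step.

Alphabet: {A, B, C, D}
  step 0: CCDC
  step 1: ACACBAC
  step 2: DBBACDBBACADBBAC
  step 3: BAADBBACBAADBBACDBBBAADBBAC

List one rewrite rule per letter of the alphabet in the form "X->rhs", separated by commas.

  step 2 ⇒ step 3: DBBACDBBACADBBAC ⇒ B·A·A·DBB·AC·B·A·A·DBB·AC·DBB·B·A·A·DBB·AC
    A ↦ DBB
    B ↦ A
    C ↦ AC
    D ↦ B

A->DBB, B->A, C->AC, D->B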